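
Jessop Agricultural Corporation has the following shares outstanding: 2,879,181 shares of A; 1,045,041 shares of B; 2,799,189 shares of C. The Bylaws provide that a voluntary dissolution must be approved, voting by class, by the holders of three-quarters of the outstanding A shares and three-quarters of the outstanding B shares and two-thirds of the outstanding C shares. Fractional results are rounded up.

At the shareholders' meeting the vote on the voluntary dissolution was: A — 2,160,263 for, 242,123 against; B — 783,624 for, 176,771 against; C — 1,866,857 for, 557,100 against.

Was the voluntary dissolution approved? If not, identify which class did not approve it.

Not approved — the B shares did not give the required vote.

A: 3/4 of 2879181 = 2159385.75, rounded up to 2159386; 2,159,386 required, 2,160,263 in favor — approved.
B: 3/4 of 1045041 = 783780.75, rounded up to 783781; 783,781 required, 783,624 in favor — not approved.
C: 2/3 of 2799189 = 1866126; 1,866,126 required, 1,866,857 in favor — approved.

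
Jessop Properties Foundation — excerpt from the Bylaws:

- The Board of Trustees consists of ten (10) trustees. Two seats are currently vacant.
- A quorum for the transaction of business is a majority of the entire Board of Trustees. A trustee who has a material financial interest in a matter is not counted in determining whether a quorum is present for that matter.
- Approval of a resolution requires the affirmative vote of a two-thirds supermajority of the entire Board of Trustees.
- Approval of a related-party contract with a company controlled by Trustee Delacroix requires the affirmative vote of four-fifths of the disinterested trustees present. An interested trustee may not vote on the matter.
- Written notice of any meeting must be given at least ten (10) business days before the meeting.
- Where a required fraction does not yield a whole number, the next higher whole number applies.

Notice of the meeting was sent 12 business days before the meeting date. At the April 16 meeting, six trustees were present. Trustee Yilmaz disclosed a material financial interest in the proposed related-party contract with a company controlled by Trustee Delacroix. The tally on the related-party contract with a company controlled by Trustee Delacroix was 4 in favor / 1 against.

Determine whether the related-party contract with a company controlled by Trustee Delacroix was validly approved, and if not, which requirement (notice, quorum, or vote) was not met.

Notice: 12 business days given; 10 required (12 ≥ 10). Satisfied.
Quorum: 6 present, but the 1 interested trustee does not count, leaving 5. Quorum is 6. Not satisfied.
Vote: the related-party contract with a company controlled by Trustee Delacroix requires four-fifths of the disinterested trustees present (6 − 1 = 5). 4/5 of 5 = 4, so 4 affirmative votes are needed; 4 voted in favor. Satisfied. (Moot — without a quorum no business can be validly transacted.)

Invalid — quorum requirement not satisfied.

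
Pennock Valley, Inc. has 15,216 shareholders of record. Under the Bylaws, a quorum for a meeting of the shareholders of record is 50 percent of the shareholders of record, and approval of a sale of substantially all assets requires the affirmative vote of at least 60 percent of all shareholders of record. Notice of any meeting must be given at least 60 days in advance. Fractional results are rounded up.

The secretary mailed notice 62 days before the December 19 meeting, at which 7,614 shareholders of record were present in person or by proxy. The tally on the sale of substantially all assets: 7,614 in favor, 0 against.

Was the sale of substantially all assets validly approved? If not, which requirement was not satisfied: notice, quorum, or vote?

Invalid — vote requirement not satisfied.

Notice: 62 days given; 60 required. Satisfied.
Quorum: 50% of 15,216 = 7,608; 7,614 present. Satisfied.
Vote: requires three-fifths of all shareholders of record (15,216); 3/5 of 15216 = 9129.60, rounded up to 9130, so 9,130 needed; 7,614 in favor. Not satisfied.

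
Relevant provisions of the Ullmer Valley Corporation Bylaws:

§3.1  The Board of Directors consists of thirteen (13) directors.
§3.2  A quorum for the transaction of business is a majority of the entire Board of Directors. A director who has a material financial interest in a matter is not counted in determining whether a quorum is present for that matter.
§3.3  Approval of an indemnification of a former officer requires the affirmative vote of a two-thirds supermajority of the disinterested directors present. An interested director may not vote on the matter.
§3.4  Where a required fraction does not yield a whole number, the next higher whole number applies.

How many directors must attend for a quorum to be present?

7

A majority of 13 is 7.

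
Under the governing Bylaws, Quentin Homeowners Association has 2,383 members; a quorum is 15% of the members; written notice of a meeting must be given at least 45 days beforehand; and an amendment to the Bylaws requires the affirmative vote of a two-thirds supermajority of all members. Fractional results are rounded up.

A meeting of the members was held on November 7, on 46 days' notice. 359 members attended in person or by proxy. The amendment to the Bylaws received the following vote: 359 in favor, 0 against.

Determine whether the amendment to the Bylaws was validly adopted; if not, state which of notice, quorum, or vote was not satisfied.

Invalid — vote requirement not satisfied.

Notice: 46 days given; 45 required. Satisfied.
Quorum: 15% of 2,383 = 357.45, rounded up to 358; 359 present. Satisfied.
Vote: requires two-thirds of all members (2,383); 2/3 of 2383 = 1588.67, rounded up to 1589, so 1,589 needed; 359 in favor. Not satisfied.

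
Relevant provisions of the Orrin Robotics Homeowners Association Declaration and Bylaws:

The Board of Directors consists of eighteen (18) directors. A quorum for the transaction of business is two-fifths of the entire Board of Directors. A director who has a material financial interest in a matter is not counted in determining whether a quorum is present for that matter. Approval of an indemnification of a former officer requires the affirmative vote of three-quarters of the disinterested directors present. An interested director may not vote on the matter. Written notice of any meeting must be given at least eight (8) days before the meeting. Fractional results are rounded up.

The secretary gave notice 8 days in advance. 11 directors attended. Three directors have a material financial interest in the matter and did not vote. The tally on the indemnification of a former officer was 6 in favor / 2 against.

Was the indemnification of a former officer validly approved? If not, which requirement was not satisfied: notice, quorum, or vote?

Valid — all requirements satisfied.

Notice: 8 days given; 8 required (8 ≥ 8). Satisfied.
Quorum: 11 present, but the 3 interested directors do not count, leaving 8. Quorum is 8. Satisfied.
Vote: the indemnification of a former officer requires three-fourths of the disinterested directors present (11 − 3 = 8). 3/4 of 8 = 6, so 6 affirmative votes are needed; 6 voted in favor. Satisfied.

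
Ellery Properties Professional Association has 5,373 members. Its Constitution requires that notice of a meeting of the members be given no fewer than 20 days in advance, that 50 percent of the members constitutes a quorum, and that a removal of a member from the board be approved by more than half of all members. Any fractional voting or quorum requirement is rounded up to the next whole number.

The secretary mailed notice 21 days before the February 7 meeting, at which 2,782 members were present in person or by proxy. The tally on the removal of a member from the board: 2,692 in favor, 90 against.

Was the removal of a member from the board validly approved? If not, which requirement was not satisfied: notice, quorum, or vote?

Valid — all requirements satisfied.

Notice: 21 days given; 20 required. Satisfied.
Quorum: 50% of 5,373 = 2,686.50, rounded up to 2,687; 2,782 present. Satisfied.
Vote: requires a majority of all members (5,373); a majority of 5373 is 2687, so 2,687 needed; 2,692 in favor. Satisfied.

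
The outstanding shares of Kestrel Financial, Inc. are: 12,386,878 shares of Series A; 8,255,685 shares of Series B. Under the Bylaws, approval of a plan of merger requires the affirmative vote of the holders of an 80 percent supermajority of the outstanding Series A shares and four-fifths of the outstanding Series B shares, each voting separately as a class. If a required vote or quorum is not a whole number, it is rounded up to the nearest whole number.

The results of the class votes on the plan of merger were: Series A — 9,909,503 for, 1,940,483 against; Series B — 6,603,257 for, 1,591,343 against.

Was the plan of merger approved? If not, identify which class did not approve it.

Series A: 4/5 of 12386878 = 9909502.40, rounded up to 9909503; 9,909,503 required, 9,909,503 in favor — approved.
Series B: 4/5 of 8255685 = 6604548; 6,604,548 required, 6,603,257 in favor — not approved.

Not approved — the Series B shares did not give the required vote.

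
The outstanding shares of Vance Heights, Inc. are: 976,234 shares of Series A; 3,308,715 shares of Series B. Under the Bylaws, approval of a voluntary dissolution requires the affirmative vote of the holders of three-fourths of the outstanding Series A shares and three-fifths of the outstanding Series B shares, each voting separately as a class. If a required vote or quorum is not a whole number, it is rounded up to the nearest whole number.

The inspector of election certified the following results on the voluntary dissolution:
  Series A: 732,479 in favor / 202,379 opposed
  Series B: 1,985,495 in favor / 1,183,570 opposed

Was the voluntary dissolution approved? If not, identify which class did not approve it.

Series A: 3/4 of 976234 = 732175.50, rounded up to 732176; 732,176 required, 732,479 in favor — approved.
Series B: 3/5 of 3308715 = 1985229; 1,985,229 required, 1,985,495 in favor — approved.

Approved — every class gave the required vote.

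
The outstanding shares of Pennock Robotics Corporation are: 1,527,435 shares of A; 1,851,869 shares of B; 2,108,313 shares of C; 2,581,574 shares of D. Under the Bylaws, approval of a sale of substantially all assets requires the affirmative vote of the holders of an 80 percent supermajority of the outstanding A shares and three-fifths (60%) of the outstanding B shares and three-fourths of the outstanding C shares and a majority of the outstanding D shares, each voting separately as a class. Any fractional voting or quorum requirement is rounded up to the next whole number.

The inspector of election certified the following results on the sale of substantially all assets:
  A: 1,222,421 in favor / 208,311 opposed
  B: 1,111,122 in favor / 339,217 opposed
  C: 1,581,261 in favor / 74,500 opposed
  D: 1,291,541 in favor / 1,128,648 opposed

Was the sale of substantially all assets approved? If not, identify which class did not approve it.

Approved — every class gave the required vote.

A: 4/5 of 1527435 = 1221948; 1,221,948 required, 1,222,421 in favor — approved.
B: 3/5 of 1851869 = 1111121.40, rounded up to 1111122; 1,111,122 required, 1,111,122 in favor — approved.
C: 3/4 of 2108313 = 1581234.75, rounded up to 1581235; 1,581,235 required, 1,581,261 in favor — approved.
D: a majority of 2581574 is 1290788; 1,290,788 required, 1,291,541 in favor — approved.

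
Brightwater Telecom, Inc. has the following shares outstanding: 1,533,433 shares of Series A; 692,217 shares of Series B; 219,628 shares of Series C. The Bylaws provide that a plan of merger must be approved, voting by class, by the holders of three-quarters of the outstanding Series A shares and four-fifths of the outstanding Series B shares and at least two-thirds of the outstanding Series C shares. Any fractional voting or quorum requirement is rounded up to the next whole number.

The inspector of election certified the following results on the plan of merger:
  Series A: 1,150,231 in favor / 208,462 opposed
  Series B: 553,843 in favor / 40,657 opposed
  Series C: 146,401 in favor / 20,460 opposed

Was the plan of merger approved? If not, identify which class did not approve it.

Not approved — the Series C shares did not give the required vote.

Series A: 3/4 of 1533433 = 1150074.75, rounded up to 1150075; 1,150,075 required, 1,150,231 in favor — approved.
Series B: 4/5 of 692217 = 553773.60, rounded up to 553774; 553,774 required, 553,843 in favor — approved.
Series C: 2/3 of 219628 = 146418.67, rounded up to 146419; 146,419 required, 146,401 in favor — not approved.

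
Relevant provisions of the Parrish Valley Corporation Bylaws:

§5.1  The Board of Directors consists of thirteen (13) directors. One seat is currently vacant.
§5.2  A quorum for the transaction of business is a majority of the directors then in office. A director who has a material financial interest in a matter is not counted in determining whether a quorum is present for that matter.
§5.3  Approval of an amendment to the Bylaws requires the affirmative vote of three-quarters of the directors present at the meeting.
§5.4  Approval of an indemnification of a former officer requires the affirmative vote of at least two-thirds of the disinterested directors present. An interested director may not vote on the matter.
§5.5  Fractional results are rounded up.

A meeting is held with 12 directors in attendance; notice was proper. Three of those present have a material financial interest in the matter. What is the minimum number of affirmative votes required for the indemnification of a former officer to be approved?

6

The indemnification of a former officer requires two-thirds of the disinterested directors present (12 − 3 = 9).
2/3 of 9 = 6.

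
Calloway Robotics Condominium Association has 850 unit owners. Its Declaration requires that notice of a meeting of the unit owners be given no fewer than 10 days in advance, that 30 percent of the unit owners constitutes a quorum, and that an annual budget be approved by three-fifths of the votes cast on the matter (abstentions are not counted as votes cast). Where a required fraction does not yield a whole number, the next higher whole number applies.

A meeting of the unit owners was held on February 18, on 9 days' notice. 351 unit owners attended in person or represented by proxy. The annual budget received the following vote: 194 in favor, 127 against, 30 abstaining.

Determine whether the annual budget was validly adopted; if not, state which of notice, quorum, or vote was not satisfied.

Invalid — notice requirement not satisfied.

Notice: 9 days given; 10 required. Not satisfied.
Quorum: 30% of 850 = 255; 351 present. Satisfied.
Vote: requires three-fifths of the votes cast (351 − 30 abstaining = 321); 3/5 of 321 = 192.60, rounded up to 193, so 193 needed; 194 in favor. Satisfied.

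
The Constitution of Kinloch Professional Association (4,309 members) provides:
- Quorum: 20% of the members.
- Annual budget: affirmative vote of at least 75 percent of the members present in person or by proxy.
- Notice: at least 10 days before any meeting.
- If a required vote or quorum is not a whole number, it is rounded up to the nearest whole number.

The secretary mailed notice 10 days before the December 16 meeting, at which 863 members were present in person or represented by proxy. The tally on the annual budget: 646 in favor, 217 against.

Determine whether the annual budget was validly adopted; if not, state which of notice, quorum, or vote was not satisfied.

Notice: 10 days given; 10 required. Satisfied.
Quorum: 20% of 4,309 = 861.80, rounded up to 862; 863 present. Satisfied.
Vote: requires three-fourths of those present (863); 3/4 of 863 = 647.25, rounded up to 648, so 648 needed; 646 in favor. Not satisfied.

Invalid — vote requirement not satisfied.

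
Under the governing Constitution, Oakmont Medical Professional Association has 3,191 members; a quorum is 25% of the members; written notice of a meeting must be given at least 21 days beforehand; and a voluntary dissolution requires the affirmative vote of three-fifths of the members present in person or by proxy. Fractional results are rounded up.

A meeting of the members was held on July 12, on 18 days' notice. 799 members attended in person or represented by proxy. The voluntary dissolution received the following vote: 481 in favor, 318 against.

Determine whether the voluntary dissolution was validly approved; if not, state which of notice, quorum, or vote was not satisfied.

Notice: 18 days given; 21 required. Not satisfied.
Quorum: 25% of 3,191 = 797.75, rounded up to 798; 799 present. Satisfied.
Vote: requires three-fifths of those present (799); 3/5 of 799 = 479.40, rounded up to 480, so 480 needed; 481 in favor. Satisfied.

Invalid — notice requirement not satisfied.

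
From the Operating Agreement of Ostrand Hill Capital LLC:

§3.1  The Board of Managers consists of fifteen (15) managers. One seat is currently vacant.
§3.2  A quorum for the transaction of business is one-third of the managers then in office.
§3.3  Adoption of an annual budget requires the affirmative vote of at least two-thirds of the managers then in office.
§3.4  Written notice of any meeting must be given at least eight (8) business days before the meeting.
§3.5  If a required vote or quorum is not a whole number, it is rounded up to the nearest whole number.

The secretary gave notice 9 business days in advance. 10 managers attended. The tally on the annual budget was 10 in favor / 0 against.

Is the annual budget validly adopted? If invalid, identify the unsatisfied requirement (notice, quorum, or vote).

Notice: 9 business days given; 8 required (9 ≥ 8). Satisfied.
Quorum: 10 present; quorum is 5. Satisfied.
Vote: the annual budget requires two-thirds of the managers then in office (14). 2/3 of 14 = 9.33, rounded up to 10, so 10 affirmative votes are needed; 10 voted in favor. Satisfied.

Valid — all requirements satisfied.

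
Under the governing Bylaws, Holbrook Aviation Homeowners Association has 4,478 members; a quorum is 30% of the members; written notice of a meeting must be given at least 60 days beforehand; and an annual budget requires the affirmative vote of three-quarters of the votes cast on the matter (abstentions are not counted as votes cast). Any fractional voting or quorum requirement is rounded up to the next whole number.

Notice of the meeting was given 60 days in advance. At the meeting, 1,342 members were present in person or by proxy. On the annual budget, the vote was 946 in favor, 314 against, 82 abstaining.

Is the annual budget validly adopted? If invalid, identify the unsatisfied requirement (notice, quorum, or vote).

Notice: 60 days given; 60 required. Satisfied.
Quorum: 30% of 4,478 = 1,343.40, rounded up to 1,344; 1,342 present. Not satisfied.
Vote: requires three-fourths of the votes cast (1,342 − 82 abstaining = 1,260); 3/4 of 1260 = 945, so 945 needed; 946 in favor. Satisfied.

Invalid — quorum requirement not satisfied.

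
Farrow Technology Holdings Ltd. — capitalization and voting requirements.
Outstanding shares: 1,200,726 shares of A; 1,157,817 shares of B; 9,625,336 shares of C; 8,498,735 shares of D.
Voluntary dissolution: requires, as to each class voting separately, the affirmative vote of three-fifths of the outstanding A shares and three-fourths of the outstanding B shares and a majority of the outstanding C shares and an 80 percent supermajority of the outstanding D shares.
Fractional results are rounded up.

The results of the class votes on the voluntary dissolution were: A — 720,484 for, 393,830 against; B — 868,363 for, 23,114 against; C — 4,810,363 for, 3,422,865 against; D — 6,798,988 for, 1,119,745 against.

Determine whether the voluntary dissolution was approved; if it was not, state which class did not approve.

Not approved — the C shares did not give the required vote.

A: 3/5 of 1200726 = 720435.60, rounded up to 720436; 720,436 required, 720,484 in favor — approved.
B: 3/4 of 1157817 = 868362.75, rounded up to 868363; 868,363 required, 868,363 in favor — approved.
C: a majority of 9625336 is 4812669; 4,812,669 required, 4,810,363 in favor — not approved.
D: 4/5 of 8498735 = 6798988; 6,798,988 required, 6,798,988 in favor — approved.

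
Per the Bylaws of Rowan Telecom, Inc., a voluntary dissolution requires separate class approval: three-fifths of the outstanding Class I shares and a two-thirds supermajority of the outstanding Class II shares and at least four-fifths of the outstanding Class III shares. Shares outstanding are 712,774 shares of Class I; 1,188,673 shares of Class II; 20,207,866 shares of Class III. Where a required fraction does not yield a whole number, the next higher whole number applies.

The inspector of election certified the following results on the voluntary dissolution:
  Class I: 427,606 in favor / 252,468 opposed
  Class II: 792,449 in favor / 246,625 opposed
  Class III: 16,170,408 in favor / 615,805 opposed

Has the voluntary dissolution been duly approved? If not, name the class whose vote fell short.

Not approved — the Class I shares did not give the required vote.

Class I: 3/5 of 712774 = 427664.40, rounded up to 427665; 427,665 required, 427,606 in favor — not approved.
Class II: 2/3 of 1188673 = 792448.67, rounded up to 792449; 792,449 required, 792,449 in favor — approved.
Class III: 4/5 of 20207866 = 16166292.80, rounded up to 16166293; 16,166,293 required, 16,170,408 in favor — approved.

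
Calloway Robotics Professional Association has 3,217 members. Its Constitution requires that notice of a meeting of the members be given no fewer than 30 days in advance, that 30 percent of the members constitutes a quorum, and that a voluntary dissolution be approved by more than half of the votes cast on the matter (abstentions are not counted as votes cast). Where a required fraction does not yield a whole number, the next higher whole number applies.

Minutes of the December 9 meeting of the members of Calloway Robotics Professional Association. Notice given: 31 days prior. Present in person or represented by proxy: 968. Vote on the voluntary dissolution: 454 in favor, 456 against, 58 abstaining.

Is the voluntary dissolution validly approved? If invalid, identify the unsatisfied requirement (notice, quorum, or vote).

Invalid — vote requirement not satisfied.

Notice: 31 days given; 30 required. Satisfied.
Quorum: 30% of 3,217 = 965.10, rounded up to 966; 968 present. Satisfied.
Vote: requires a majority of the votes cast (968 − 58 abstaining = 910); a majority of 910 is 456, so 456 needed; 454 in favor. Not satisfied.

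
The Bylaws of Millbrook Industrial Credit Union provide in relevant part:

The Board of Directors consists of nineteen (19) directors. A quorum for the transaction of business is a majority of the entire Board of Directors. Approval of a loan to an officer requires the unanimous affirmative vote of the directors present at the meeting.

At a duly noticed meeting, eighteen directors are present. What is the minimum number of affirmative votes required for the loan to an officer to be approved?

18

The loan to an officer requires the unanimous vote of the directors present (18).
Unanimous means all 18.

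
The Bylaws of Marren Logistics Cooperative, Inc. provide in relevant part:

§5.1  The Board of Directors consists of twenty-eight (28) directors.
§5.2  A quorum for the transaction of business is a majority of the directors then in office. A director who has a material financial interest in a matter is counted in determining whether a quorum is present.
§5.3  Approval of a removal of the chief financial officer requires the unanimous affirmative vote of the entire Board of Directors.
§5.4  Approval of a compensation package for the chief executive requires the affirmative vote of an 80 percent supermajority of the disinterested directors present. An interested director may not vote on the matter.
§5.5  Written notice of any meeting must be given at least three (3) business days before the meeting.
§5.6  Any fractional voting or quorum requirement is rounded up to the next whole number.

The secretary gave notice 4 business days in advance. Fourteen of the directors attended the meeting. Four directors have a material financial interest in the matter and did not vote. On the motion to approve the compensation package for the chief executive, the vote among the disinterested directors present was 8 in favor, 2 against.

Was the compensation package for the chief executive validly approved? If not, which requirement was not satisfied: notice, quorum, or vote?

Invalid — quorum requirement not satisfied.

Notice: 4 business days given; 3 required (4 ≥ 3). Satisfied.
Quorum: 14 present (interested directors count toward quorum); quorum is 15. Not satisfied.
Vote: the compensation package for the chief executive requires four-fifths of the disinterested directors present (14 − 4 = 10). 4/5 of 10 = 8, so 8 affirmative votes are needed; 8 voted in favor. Satisfied. (Moot — without a quorum no business can be validly transacted.)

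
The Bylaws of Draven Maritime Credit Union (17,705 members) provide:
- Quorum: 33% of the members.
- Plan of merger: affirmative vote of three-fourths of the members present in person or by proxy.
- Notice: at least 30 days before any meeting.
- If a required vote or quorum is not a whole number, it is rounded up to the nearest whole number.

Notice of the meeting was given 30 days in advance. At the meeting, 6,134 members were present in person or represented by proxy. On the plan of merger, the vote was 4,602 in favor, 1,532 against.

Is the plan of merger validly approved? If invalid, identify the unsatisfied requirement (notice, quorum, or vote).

Valid — all requirements satisfied.

Notice: 30 days given; 30 required. Satisfied.
Quorum: 33% of 17,705 = 5,842.65, rounded up to 5,843; 6,134 present. Satisfied.
Vote: requires three-fourths of those present (6,134); 3/4 of 6134 = 4600.50, rounded up to 4601, so 4,601 needed; 4,602 in favor. Satisfied.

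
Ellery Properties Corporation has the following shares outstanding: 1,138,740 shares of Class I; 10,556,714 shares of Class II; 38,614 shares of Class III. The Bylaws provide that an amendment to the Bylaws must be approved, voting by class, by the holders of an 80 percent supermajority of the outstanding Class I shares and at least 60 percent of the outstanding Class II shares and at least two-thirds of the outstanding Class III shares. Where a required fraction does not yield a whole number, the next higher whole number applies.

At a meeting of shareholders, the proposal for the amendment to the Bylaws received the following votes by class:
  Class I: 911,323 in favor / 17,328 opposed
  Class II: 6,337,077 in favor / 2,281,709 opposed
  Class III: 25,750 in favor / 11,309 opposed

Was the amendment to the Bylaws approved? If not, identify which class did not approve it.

Approved — every class gave the required vote.

Class I: 4/5 of 1138740 = 910992; 910,992 required, 911,323 in favor — approved.
Class II: 3/5 of 10556714 = 6334028.40, rounded up to 6334029; 6,334,029 required, 6,337,077 in favor — approved.
Class III: 2/3 of 38614 = 25742.67, rounded up to 25743; 25,743 required, 25,750 in favor — approved.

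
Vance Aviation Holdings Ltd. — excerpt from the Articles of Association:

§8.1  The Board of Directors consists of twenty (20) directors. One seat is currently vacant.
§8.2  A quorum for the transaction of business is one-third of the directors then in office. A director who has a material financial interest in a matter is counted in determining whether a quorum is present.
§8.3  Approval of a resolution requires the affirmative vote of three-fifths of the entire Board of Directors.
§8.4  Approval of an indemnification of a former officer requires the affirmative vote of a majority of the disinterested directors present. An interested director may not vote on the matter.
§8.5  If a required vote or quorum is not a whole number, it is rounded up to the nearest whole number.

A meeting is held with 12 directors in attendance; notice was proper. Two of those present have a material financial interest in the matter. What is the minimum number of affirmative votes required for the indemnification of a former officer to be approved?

The indemnification of a former officer requires a majority of the disinterested directors present (12 − 2 = 10).
A majority of 10 is 6.

6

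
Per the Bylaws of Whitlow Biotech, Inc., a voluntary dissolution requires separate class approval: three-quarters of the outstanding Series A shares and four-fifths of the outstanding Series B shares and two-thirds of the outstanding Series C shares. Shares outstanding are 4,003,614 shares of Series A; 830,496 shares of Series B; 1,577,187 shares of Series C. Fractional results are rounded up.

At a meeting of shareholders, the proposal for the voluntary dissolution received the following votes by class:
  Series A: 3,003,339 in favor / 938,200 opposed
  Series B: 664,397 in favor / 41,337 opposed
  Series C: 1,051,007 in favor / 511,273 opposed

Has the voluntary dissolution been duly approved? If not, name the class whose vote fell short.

Series A: 3/4 of 4003614 = 3002710.50, rounded up to 3002711; 3,002,711 required, 3,003,339 in favor — approved.
Series B: 4/5 of 830496 = 664396.80, rounded up to 664397; 664,397 required, 664,397 in favor — approved.
Series C: 2/3 of 1577187 = 1051458; 1,051,458 required, 1,051,007 in favor — not approved.

Not approved — the Series C shares did not give the required vote.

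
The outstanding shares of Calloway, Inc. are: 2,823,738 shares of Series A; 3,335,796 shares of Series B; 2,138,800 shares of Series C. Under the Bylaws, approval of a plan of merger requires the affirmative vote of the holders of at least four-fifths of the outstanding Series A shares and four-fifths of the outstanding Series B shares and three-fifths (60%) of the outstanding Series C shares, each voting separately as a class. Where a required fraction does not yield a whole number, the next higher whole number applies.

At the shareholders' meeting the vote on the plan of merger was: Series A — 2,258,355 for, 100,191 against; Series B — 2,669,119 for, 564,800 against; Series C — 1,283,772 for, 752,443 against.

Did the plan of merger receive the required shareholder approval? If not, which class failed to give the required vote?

Not approved — the Series A shares did not give the required vote.

Series A: 4/5 of 2823738 = 2258990.40, rounded up to 2258991; 2,258,991 required, 2,258,355 in favor — not approved.
Series B: 4/5 of 3335796 = 2668636.80, rounded up to 2668637; 2,668,637 required, 2,669,119 in favor — approved.
Series C: 3/5 of 2138800 = 1283280; 1,283,280 required, 1,283,772 in favor — approved.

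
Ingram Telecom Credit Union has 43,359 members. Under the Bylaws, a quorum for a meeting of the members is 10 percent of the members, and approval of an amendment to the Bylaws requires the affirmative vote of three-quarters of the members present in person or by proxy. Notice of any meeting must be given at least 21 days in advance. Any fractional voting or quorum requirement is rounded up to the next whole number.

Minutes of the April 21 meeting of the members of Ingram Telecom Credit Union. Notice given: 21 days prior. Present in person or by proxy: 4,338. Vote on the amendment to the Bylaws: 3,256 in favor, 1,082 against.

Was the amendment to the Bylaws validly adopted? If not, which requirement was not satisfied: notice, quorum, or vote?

Valid — all requirements satisfied.

Notice: 21 days given; 21 required. Satisfied.
Quorum: 10% of 43,359 = 4,335.90, rounded up to 4,336; 4,338 present. Satisfied.
Vote: requires three-fourths of those present (4,338); 3/4 of 4338 = 3253.50, rounded up to 3254, so 3,254 needed; 3,256 in favor. Satisfied.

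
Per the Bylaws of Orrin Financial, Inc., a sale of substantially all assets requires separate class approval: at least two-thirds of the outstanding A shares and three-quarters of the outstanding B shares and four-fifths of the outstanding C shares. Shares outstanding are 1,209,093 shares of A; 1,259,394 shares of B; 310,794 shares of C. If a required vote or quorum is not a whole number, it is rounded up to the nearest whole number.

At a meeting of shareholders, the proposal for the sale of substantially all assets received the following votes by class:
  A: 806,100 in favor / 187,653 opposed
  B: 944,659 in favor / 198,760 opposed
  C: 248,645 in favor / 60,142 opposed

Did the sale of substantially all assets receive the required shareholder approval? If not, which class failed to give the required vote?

Approved — every class gave the required vote.

A: 2/3 of 1209093 = 806062; 806,062 required, 806,100 in favor — approved.
B: 3/4 of 1259394 = 944545.50, rounded up to 944546; 944,546 required, 944,659 in favor — approved.
C: 4/5 of 310794 = 248635.20, rounded up to 248636; 248,636 required, 248,645 in favor — approved.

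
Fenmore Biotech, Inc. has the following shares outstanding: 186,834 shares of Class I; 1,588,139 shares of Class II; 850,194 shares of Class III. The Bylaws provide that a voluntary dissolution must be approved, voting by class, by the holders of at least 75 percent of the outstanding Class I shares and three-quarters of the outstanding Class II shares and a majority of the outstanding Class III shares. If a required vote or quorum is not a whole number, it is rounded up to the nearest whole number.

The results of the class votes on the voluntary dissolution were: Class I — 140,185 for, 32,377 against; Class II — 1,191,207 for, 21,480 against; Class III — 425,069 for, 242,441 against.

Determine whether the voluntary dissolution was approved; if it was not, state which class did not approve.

Class I: 3/4 of 186834 = 140125.50, rounded up to 140126; 140,126 required, 140,185 in favor — approved.
Class II: 3/4 of 1588139 = 1191104.25, rounded up to 1191105; 1,191,105 required, 1,191,207 in favor — approved.
Class III: a majority of 850194 is 425098; 425,098 required, 425,069 in favor — not approved.

Not approved — the Class III shares did not give the required vote.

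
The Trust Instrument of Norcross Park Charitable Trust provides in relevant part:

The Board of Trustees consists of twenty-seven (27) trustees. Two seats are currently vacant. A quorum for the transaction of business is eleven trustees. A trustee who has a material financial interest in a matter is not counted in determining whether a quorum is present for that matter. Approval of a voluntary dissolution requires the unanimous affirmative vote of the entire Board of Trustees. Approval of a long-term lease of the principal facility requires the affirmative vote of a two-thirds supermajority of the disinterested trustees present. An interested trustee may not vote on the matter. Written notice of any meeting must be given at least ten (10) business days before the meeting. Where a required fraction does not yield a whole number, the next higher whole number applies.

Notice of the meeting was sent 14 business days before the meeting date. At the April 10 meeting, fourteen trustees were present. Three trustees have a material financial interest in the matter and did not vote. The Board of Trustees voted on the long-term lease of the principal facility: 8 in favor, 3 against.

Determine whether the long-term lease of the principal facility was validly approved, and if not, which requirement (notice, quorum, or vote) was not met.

Notice: 14 business days given; 10 required (14 ≥ 10). Satisfied.
Quorum: 14 present, but the 3 interested trustees do not count, leaving 11. Quorum is 11. Satisfied.
Vote: the long-term lease of the principal facility requires two-thirds of the disinterested trustees present (14 − 3 = 11). 2/3 of 11 = 7.33, rounded up to 8, so 8 affirmative votes are needed; 8 voted in favor. Satisfied.

Valid — all requirements satisfied.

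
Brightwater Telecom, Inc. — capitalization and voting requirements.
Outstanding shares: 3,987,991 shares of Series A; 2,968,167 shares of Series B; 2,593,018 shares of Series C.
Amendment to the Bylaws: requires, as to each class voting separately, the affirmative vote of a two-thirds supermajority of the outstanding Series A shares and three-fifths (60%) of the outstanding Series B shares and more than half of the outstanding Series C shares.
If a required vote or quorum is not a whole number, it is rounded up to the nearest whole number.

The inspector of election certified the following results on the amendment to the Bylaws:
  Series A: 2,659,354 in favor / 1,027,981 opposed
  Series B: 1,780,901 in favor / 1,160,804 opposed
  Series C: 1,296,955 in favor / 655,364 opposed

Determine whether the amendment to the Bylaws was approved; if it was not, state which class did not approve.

Series A: 2/3 of 3987991 = 2658660.67, rounded up to 2658661; 2,658,661 required, 2,659,354 in favor — approved.
Series B: 3/5 of 2968167 = 1780900.20, rounded up to 1780901; 1,780,901 required, 1,780,901 in favor — approved.
Series C: a majority of 2593018 is 1296510; 1,296,510 required, 1,296,955 in favor — approved.

Approved — every class gave the required vote.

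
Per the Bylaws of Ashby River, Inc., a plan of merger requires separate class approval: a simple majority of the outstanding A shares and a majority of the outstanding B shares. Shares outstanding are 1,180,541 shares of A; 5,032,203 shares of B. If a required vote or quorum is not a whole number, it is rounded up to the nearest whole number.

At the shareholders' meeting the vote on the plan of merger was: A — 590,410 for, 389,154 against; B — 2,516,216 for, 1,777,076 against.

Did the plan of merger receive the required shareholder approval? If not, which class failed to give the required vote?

A: a majority of 1180541 is 590271; 590,271 required, 590,410 in favor — approved.
B: a majority of 5032203 is 2516102; 2,516,102 required, 2,516,216 in favor — approved.

Approved — every class gave the required vote.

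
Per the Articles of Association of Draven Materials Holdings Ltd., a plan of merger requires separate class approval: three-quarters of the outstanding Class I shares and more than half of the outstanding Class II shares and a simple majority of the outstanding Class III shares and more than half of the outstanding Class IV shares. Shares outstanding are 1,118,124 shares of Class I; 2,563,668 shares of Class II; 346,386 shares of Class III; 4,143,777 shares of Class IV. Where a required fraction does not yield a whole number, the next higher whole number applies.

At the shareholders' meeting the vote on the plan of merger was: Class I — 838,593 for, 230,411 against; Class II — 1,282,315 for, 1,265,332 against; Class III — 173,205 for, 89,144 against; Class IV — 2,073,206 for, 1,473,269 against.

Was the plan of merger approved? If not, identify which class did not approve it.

Class I: 3/4 of 1118124 = 838593; 838,593 required, 838,593 in favor — approved.
Class II: a majority of 2563668 is 1281835; 1,281,835 required, 1,282,315 in favor — approved.
Class III: a majority of 346386 is 173194; 173,194 required, 173,205 in favor — approved.
Class IV: a majority of 4143777 is 2071889; 2,071,889 required, 2,073,206 in favor — approved.

Approved — every class gave the required vote.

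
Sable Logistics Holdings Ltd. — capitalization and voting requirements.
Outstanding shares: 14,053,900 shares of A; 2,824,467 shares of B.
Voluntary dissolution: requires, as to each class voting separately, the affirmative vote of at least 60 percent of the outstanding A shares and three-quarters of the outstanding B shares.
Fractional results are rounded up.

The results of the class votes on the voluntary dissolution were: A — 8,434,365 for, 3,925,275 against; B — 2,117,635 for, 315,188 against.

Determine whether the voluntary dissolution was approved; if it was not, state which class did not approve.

Not approved — the B shares did not give the required vote.

A: 3/5 of 14053900 = 8432340; 8,432,340 required, 8,434,365 in favor — approved.
B: 3/4 of 2824467 = 2118350.25, rounded up to 2118351; 2,118,351 required, 2,117,635 in favor — not approved.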